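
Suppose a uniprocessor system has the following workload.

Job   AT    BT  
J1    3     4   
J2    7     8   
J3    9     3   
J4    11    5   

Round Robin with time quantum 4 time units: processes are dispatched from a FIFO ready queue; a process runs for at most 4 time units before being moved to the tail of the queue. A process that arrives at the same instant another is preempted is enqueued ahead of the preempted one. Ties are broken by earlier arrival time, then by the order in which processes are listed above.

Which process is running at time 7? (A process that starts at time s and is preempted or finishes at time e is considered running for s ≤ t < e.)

J2

Timeline: | idle 0-3 | J1 3-7 | J2 7-11 | J3 11-14 | J4 14-18 | J2 18-22 | J4 22-23 |
Completion: J1=7  J2=22  J3=14  J4=23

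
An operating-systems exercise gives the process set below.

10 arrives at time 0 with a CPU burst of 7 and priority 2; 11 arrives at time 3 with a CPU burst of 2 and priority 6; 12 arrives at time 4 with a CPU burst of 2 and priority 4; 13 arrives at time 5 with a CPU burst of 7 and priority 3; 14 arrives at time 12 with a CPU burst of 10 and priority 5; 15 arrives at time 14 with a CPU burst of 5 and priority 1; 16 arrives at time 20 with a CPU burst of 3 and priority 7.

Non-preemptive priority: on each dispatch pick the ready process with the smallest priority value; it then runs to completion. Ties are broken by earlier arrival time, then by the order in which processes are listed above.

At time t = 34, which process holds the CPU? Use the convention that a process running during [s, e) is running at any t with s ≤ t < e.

16

Schedule: | 10 0-7 | 13 7-14 | 15 14-19 | 12 19-21 | 14 21-31 | 11 31-33 | 16 33-36 |
Completion: 10=7  11=33  12=21  13=14  14=31  15=19  16=36
Turnaround (C−A): 10=7  11=30  12=17  13=9  14=19  15=5  16=16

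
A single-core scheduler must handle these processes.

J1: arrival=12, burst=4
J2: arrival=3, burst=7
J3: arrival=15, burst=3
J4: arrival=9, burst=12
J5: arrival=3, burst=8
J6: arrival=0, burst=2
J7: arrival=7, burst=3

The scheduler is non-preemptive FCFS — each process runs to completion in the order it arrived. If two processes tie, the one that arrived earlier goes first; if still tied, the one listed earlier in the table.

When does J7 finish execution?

21

Schedule: | J6 0-2 | idle 2-3 | J2 3-10 | J5 10-18 | J7 18-21 | J4 21-33 | J1 33-37 | J3 37-40 |
Completion: J1=37  J2=10  J3=40  J4=33  J5=18  J6=2  J7=21
Turnaround (C−A): J1=25  J2=7  J3=25  J4=24  J5=15  J6=2  J7=14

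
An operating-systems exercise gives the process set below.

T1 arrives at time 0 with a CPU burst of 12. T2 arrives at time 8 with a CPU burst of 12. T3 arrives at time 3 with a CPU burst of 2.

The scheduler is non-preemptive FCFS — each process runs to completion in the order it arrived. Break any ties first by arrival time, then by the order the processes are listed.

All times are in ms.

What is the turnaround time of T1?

Gantt: | T1 0-12 | T3 12-14 | T2 14-26 |
Completion: T1=12  T2=26  T3=14
Turnaround (C−A): T1=12  T2=18  T3=11
Turnaround(T1) = completion − arrival = 12 − 0 = 12

12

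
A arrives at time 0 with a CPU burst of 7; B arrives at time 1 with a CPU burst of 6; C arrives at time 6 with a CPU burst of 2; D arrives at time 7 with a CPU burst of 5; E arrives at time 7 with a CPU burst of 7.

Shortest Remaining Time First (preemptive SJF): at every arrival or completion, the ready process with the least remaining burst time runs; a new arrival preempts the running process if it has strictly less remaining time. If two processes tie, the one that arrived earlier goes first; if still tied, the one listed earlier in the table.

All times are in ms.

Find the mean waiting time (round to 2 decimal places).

5.80

Timeline: | A 0-7 | C 7-9 | D 9-14 | B 14-20 | E 20-27 |
Completion: A=7  B=20  C=9  D=14  E=27
Waiting times: A=0, B=13, C=1, D=2, E=13
Average waiting = (0+13+1+2+13) / 5 = 29/5 = 5.80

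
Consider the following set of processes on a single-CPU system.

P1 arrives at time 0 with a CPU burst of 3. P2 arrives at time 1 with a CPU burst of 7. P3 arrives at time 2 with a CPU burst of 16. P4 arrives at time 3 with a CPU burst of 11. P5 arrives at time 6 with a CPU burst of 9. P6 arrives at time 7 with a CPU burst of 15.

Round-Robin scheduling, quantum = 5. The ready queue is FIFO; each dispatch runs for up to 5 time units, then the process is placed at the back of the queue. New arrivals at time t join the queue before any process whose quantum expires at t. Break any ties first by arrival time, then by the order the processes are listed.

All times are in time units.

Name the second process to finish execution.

P2

Gantt: | P1 0-3 | P2 3-8 | P3 8-13 | P4 13-18 | P5 18-23 | P6 23-28 | P2 28-30 | P3 30-35 | P4 35-40 | P5 40-44 | P6 44-49 | P3 49-54 | P4 54-55 | P6 55-60 | P3 60-61 |
Completion: P1=3  P2=30  P3=61  P4=55  P5=44  P6=60
Turnaround (C−A): P1=3  P2=29  P3=59  P4=52  P5=38  P6=53
Finish order: P1 → P2 → P5 → P4 → P6 → P3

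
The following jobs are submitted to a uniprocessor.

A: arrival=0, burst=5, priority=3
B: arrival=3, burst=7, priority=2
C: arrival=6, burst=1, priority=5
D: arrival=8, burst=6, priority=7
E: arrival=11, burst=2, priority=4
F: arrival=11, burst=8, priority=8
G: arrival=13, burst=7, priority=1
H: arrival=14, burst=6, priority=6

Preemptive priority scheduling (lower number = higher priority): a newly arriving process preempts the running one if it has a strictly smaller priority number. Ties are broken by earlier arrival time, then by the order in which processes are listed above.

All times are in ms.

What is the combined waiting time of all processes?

Schedule: | A 0-3 | B 3-10 | A 10-12 | E 12-13 | G 13-20 | E 20-21 | C 21-22 | H 22-28 | D 28-34 | F 34-42 |
Completion: A=12  B=10  C=22  D=34  E=21  F=42  G=20  H=28
Turnaround (C−A): A=12  B=7  C=16  D=26  E=10  F=31  G=7  H=14
Waiting = turnaround − burst: A=7, B=0, C=15, D=20, E=8, F=23, G=0, H=8
Total waiting = 7 + 0 + 15 + 20 + 8 + 23 + 0 + 8 = 81

81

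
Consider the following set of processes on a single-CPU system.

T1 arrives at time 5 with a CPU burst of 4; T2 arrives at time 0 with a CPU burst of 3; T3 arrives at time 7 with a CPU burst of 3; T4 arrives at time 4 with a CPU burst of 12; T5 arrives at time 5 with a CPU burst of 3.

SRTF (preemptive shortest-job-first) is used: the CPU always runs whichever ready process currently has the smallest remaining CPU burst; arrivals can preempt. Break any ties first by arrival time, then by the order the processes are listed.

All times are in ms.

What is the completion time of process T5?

Schedule: | T2 0-3 | idle 3-4 | T4 4-5 | T5 5-8 | T3 8-11 | T1 11-15 | T4 15-26 |
Completion: T1=15  T2=3  T3=11  T4=26  T5=8

8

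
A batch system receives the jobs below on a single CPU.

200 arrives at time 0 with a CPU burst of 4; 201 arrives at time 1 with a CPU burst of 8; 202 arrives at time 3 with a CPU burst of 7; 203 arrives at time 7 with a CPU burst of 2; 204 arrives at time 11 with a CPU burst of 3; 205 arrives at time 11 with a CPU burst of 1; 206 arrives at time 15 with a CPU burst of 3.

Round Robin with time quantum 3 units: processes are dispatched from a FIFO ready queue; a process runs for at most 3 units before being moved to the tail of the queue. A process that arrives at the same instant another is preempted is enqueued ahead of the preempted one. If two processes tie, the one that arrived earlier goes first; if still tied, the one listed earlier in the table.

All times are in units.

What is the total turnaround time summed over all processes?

99

Schedule: | 200 0-3 | 201 3-6 | 202 6-9 | 200 9-10 | 201 10-13 | 203 13-15 | 202 15-18 | 204 18-21 | 205 21-22 | 201 22-24 | 206 24-27 | 202 27-28 |
Completion: 200=10  201=24  202=28  203=15  204=21  205=22  206=27
Turnaround (C−A): 200=10  201=23  202=25  203=8  204=10  205=11  206=12
Turnaround = completion − arrival: 200=10, 201=23, 202=25, 203=8, 204=10, 205=11, 206=12
Total turnaround = 10 + 23 + 25 + 8 + 10 + 11 + 12 = 99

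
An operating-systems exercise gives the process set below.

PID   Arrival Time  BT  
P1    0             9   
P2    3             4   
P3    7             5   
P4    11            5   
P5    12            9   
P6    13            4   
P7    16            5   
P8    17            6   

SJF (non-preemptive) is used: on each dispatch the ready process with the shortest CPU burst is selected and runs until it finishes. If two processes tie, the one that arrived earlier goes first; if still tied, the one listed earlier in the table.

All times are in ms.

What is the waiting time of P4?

Gantt: | P1 0-9 | P2 9-13 | P6 13-17 | P3 17-22 | P4 22-27 | P7 27-32 | P8 32-38 | P5 38-47 |
Completion: P1=9  P2=13  P3=22  P4=27  P5=47  P6=17  P7=32  P8=38
Turnaround (C−A): P1=9  P2=10  P3=15  P4=16  P5=35  P6=4  P7=16  P8=21
Waiting(P4) = turnaround − burst = 16 − 5 = 11

11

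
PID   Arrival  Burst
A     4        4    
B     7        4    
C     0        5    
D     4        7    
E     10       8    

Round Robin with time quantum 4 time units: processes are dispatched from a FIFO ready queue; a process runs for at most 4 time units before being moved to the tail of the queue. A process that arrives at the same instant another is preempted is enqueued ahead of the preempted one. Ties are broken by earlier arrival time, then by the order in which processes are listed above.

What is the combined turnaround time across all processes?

65

Timeline: | C 0-4 | A 4-8 | D 8-12 | C 12-13 | B 13-17 | E 17-21 | D 21-24 | E 24-28 |
Completion: A=8  B=17  C=13  D=24  E=28
Turnaround = completion − arrival: A=4, B=10, C=13, D=20, E=18
Total turnaround = 4 + 10 + 13 + 20 + 18 = 65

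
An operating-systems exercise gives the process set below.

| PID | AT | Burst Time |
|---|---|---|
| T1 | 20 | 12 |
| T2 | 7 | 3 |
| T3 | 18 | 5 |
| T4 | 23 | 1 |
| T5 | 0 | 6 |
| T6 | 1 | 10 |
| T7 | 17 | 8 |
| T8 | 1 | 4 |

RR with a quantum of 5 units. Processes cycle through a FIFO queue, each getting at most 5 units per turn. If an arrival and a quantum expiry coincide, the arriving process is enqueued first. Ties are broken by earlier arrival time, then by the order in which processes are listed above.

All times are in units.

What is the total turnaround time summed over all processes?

Gantt: | T5 0-5 | T6 5-10 | T8 10-14 | T5 14-15 | T2 15-18 | T6 18-23 | T7 23-28 | T3 28-33 | T1 33-38 | T4 38-39 | T7 39-42 | T1 42-49 |
Completion: T1=49  T2=18  T3=33  T4=39  T5=15  T6=23  T7=42  T8=14
Turnaround (C−A): T1=29  T2=11  T3=15  T4=16  T5=15  T6=22  T7=25  T8=13
Turnaround = completion − arrival: T1=29, T2=11, T3=15, T4=16, T5=15, T6=22, T7=25, T8=13
Total turnaround = 29 + 11 + 15 + 16 + 15 + 22 + 25 + 13 = 146

146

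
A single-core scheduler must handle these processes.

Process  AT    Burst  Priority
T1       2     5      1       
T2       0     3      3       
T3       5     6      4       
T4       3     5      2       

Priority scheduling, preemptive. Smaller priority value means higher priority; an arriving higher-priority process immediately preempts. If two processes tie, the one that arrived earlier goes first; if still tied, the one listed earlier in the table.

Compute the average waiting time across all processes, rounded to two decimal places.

5.50

Gantt: | T2 0-2 | T1 2-7 | T4 7-12 | T2 12-13 | T3 13-19 |
Completion: T1=7  T2=13  T3=19  T4=12
Turnaround (C−A): T1=5  T2=13  T3=14  T4=9
Waiting times: T1=0, T2=10, T3=8, T4=4
Average waiting = (0+10+8+4) / 4 = 22/4 = 5.50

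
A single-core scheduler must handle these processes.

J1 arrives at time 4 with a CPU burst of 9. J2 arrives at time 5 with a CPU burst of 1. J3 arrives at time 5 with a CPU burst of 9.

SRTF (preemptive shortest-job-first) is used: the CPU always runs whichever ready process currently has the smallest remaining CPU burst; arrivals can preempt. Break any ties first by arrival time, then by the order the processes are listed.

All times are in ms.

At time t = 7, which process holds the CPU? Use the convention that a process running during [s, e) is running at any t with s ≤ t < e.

Schedule: | idle 0-4 | J1 4-5 | J2 5-6 | J1 6-14 | J3 14-23 |
Completion: J1=14  J2=6  J3=23

J1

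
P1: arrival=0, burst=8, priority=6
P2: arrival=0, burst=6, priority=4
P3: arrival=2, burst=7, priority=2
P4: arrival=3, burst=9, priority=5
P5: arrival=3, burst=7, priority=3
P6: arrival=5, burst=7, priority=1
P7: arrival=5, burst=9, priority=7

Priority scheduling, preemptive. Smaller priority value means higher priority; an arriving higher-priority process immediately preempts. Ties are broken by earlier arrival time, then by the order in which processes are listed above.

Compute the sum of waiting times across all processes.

140

Schedule: | P2 0-2 | P3 2-5 | P6 5-12 | P3 12-16 | P5 16-23 | P2 23-27 | P4 27-36 | P1 36-44 | P7 44-53 |
Completion: P1=44  P2=27  P3=16  P4=36  P5=23  P6=12  P7=53
Turnaround (C−A): P1=44  P2=27  P3=14  P4=33  P5=20  P6=7  P7=48
Waiting = turnaround − burst: P1=36, P2=21, P3=7, P4=24, P5=13, P6=0, P7=39
Total waiting = 36 + 21 + 7 + 24 + 13 + 0 + 39 = 140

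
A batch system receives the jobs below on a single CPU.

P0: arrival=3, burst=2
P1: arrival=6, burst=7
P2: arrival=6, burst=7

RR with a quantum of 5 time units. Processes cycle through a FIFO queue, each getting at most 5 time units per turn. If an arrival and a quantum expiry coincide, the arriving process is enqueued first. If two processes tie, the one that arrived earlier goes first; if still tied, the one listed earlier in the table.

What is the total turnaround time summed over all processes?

Schedule: | idle 0-3 | P0 3-5 | idle 5-6 | P1 6-11 | P2 11-16 | P1 16-18 | P2 18-20 |
Completion: P0=5  P1=18  P2=20
Turnaround = completion − arrival: P0=2, P1=12, P2=14
Total turnaround = 2 + 12 + 14 = 28

28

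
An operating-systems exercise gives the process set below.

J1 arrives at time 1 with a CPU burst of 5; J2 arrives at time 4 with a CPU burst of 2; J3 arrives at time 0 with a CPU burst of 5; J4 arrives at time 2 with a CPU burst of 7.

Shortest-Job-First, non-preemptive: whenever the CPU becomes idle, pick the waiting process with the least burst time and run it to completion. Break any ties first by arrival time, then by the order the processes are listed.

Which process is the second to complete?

J2

Schedule: | J3 0-5 | J2 5-7 | J1 7-12 | J4 12-19 |
Completion: J1=12  J2=7  J3=5  J4=19
Turnaround (C−A): J1=11  J2=3  J3=5  J4=17
Finish order: J3 → J2 → J1 → J4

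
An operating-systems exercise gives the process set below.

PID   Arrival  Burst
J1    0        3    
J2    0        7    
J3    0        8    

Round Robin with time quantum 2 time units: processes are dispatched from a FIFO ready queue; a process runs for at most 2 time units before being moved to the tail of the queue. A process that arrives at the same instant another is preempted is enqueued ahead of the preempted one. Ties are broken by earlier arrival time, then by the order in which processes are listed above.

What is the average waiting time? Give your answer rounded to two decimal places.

Gantt: | J1 0-2 | J2 2-4 | J3 4-6 | J1 6-7 | J2 7-9 | J3 9-11 | J2 11-13 | J3 13-15 | J2 15-16 | J3 16-18 |
Completion: J1=7  J2=16  J3=18
Turnaround (C−A): J1=7  J2=16  J3=18
Waiting times: J1=4, J2=9, J3=10
Average waiting = (4+9+10) / 3 = 23/3 = 7.67

7.67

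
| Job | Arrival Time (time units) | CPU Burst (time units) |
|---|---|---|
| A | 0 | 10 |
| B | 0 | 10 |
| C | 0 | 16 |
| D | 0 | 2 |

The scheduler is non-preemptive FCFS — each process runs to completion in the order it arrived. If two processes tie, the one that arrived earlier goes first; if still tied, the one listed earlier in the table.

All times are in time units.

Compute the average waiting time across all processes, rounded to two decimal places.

Gantt: | A 0-10 | B 10-20 | C 20-36 | D 36-38 |
Completion: A=10  B=20  C=36  D=38
Waiting times: A=0, B=10, C=20, D=36
Average waiting = (0+10+20+36) / 4 = 66/4 = 16.50

16.50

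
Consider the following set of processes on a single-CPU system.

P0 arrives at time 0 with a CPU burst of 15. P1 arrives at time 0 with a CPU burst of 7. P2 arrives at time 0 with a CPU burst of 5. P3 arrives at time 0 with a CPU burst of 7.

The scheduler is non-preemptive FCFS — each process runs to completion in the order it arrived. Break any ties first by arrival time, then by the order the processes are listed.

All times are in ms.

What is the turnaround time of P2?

Gantt: | P0 0-15 | P1 15-22 | P2 22-27 | P3 27-34 |
Completion: P0=15  P1=22  P2=27  P3=34
Turnaround(P2) = completion − arrival = 27 − 0 = 27

27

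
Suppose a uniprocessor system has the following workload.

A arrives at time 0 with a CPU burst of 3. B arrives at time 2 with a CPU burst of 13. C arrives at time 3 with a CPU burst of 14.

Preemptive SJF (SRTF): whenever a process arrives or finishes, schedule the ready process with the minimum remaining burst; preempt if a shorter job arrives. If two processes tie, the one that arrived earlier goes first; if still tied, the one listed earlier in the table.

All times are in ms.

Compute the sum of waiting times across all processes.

14

Gantt: | A 0-3 | B 3-16 | C 16-30 |
Completion: A=3  B=16  C=30
Turnaround (C−A): A=3  B=14  C=27
Waiting = turnaround − burst: A=0, B=1, C=13
Total waiting = 0 + 1 + 13 = 14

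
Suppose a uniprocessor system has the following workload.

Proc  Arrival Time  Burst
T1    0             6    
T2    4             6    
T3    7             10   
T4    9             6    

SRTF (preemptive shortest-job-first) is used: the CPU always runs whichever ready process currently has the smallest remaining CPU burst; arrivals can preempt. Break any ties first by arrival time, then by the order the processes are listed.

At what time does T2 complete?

Timeline: | T1 0-6 | T2 6-12 | T4 12-18 | T3 18-28 |
Completion: T1=6  T2=12  T3=28  T4=18

12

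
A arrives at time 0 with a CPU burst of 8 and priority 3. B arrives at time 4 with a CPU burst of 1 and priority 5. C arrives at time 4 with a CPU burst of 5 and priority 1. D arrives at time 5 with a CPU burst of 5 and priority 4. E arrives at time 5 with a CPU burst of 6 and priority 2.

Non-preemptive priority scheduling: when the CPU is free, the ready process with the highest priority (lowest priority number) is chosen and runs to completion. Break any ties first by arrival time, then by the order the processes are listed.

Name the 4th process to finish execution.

Gantt: | A 0-8 | C 8-13 | E 13-19 | D 19-24 | B 24-25 |
Completion: A=8  B=25  C=13  D=24  E=19
Turnaround (C−A): A=8  B=21  C=9  D=19  E=14
Finish order: A → C → E → D → B

D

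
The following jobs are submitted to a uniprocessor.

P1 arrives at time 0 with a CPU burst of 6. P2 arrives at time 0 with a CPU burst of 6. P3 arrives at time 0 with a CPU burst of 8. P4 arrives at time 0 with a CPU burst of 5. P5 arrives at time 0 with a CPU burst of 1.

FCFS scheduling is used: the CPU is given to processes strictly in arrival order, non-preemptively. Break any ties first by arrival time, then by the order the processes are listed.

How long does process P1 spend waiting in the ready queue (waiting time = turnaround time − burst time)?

0

Gantt: | P1 0-6 | P2 6-12 | P3 12-20 | P4 20-25 | P5 25-26 |
Completion: P1=6  P2=12  P3=20  P4=25  P5=26
Turnaround (C−A): P1=6  P2=12  P3=20  P4=25  P5=26
Waiting(P1) = turnaround − burst = 6 − 6 = 0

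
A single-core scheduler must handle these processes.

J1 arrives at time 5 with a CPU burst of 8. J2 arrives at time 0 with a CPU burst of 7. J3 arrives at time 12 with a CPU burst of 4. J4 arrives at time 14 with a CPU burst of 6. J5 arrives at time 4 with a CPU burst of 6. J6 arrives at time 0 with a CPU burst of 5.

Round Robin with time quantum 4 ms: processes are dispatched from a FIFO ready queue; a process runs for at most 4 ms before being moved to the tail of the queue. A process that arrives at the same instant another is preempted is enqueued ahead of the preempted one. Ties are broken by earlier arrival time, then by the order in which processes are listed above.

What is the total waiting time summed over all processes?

84

Gantt: | J2 0-4 | J6 4-8 | J5 8-12 | J2 12-15 | J1 15-19 | J6 19-20 | J3 20-24 | J5 24-26 | J4 26-30 | J1 30-34 | J4 34-36 |
Completion: J1=34  J2=15  J3=24  J4=36  J5=26  J6=20
Waiting = turnaround − burst: J1=21, J2=8, J3=8, J4=16, J5=16, J6=15
Total waiting = 21 + 8 + 8 + 16 + 16 + 15 = 84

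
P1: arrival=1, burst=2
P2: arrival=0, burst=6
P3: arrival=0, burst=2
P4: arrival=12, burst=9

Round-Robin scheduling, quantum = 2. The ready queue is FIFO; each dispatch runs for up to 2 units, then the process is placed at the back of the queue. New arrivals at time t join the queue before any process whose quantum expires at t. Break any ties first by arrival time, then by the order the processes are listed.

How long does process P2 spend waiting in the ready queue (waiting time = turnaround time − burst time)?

4

Timeline: | P2 0-2 | P3 2-4 | P1 4-6 | P2 6-10 | idle 10-12 | P4 12-21 |
Completion: P1=6  P2=10  P3=4  P4=21
Waiting(P2) = turnaround − burst = 10 − 6 = 4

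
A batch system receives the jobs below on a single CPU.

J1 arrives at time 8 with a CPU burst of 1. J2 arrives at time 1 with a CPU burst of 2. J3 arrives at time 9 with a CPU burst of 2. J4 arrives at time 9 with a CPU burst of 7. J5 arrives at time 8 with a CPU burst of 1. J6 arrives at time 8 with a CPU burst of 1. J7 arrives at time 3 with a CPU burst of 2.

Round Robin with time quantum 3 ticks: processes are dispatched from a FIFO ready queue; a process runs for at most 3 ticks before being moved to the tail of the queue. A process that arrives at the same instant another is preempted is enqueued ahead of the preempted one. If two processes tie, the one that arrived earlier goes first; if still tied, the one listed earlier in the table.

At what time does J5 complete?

Gantt: | idle 0-1 | J2 1-3 | J7 3-5 | idle 5-8 | J1 8-9 | J5 9-10 | J6 10-11 | J3 11-13 | J4 13-20 |
Completion: J1=9  J2=3  J3=13  J4=20  J5=10  J6=11  J7=5

10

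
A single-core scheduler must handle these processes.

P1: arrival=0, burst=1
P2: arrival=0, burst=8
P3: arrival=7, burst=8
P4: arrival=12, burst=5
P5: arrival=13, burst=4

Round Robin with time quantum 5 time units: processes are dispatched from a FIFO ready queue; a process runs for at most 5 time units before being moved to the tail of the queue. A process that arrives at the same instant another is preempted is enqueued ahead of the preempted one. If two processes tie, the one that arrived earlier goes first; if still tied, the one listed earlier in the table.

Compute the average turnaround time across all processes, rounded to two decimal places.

Timeline: | P1 0-1 | P2 1-9 | P3 9-14 | P4 14-19 | P5 19-23 | P3 23-26 |
Completion: P1=1  P2=9  P3=26  P4=19  P5=23
Turnaround times: P1=1, P2=9, P3=19, P4=7, P5=10
Average turnaround = (1+9+19+7+10) / 5 = 46/5 = 9.20

9.20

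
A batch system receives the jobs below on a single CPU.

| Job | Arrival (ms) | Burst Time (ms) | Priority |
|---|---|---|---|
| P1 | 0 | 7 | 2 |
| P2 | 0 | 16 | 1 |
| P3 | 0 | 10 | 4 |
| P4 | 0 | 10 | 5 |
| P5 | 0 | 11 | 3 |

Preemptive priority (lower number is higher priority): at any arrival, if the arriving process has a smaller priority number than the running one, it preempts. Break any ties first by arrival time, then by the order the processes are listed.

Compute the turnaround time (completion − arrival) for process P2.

Schedule: | P2 0-16 | P1 16-23 | P5 23-34 | P3 34-44 | P4 44-54 |
Completion: P1=23  P2=16  P3=44  P4=54  P5=34
Turnaround (C−A): P1=23  P2=16  P3=44  P4=54  P5=34
Turnaround(P2) = completion − arrival = 16 − 0 = 16

16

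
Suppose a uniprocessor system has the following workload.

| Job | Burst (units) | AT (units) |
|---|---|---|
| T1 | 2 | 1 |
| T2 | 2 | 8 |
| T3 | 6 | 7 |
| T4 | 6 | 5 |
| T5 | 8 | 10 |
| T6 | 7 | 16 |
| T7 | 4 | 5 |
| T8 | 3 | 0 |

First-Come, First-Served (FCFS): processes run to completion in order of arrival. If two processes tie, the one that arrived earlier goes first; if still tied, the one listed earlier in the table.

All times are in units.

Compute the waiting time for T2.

Gantt: | T8 0-3 | T1 3-5 | T4 5-11 | T7 11-15 | T3 15-21 | T2 21-23 | T5 23-31 | T6 31-38 |
Completion: T1=5  T2=23  T3=21  T4=11  T5=31  T6=38  T7=15  T8=3
Turnaround (C−A): T1=4  T2=15  T3=14  T4=6  T5=21  T6=22  T7=10  T8=3
Waiting(T2) = turnaround − burst = 15 − 2 = 13

13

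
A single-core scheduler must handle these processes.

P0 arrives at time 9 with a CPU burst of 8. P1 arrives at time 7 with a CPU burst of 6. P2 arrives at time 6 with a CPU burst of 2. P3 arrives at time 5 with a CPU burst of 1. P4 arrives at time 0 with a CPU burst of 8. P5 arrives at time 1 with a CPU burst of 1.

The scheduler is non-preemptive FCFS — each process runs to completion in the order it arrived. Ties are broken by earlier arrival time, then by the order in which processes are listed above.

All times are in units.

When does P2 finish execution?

Timeline: | P4 0-8 | P5 8-9 | P3 9-10 | P2 10-12 | P1 12-18 | P0 18-26 |
Completion: P0=26  P1=18  P2=12  P3=10  P4=8  P5=9
Turnaround (C−A): P0=17  P1=11  P2=6  P3=5  P4=8  P5=8

12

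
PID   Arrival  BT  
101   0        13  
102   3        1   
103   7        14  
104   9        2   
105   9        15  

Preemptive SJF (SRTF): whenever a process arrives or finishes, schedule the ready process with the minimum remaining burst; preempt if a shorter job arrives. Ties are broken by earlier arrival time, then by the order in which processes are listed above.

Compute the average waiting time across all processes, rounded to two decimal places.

Schedule: | 101 0-3 | 102 3-4 | 101 4-9 | 104 9-11 | 101 11-16 | 103 16-30 | 105 30-45 |
Completion: 101=16  102=4  103=30  104=11  105=45
Turnaround (C−A): 101=16  102=1  103=23  104=2  105=36
Waiting times: 101=3, 102=0, 103=9, 104=0, 105=21
Average waiting = (3+0+9+0+21) / 5 = 33/5 = 6.60

6.60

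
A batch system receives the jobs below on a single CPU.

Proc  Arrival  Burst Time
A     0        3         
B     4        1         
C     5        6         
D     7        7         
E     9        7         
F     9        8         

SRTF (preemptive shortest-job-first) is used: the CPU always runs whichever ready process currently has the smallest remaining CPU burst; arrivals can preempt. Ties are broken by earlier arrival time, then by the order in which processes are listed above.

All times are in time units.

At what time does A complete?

Schedule: | A 0-3 | idle 3-4 | B 4-5 | C 5-11 | D 11-18 | E 18-25 | F 25-33 |
Completion: A=3  B=5  C=11  D=18  E=25  F=33

3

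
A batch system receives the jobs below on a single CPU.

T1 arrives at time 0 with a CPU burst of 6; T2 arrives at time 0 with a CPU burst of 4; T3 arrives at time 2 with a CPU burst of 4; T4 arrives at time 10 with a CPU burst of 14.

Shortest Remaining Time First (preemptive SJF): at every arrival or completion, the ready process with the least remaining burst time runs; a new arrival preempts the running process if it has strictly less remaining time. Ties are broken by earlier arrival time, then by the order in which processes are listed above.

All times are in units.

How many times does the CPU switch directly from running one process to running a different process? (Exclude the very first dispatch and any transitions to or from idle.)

3

Schedule: | T2 0-4 | T3 4-8 | T1 8-14 | T4 14-28 |
Completion: T1=14  T2=4  T3=8  T4=28
Turnaround (C−A): T1=14  T2=4  T3=6  T4=18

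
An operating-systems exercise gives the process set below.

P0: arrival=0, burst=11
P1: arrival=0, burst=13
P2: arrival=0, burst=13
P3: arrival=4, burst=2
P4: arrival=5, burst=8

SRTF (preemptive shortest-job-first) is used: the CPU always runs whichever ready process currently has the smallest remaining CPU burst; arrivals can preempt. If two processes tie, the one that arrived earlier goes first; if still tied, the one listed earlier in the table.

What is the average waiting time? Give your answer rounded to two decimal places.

13.00

Timeline: | P0 0-4 | P3 4-6 | P0 6-13 | P4 13-21 | P1 21-34 | P2 34-47 |
Completion: P0=13  P1=34  P2=47  P3=6  P4=21
Turnaround (C−A): P0=13  P1=34  P2=47  P3=2  P4=16
Waiting times: P0=2, P1=21, P2=34, P3=0, P4=8
Average waiting = (2+21+34+0+8) / 5 = 65/5 = 13.00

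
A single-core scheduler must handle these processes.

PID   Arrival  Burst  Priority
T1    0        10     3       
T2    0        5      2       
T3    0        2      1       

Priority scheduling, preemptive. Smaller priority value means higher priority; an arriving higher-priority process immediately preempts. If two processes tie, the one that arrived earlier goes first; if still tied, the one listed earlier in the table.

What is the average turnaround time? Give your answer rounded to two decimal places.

8.67

Timeline: | T3 0-2 | T2 2-7 | T1 7-17 |
Completion: T1=17  T2=7  T3=2
Turnaround (C−A): T1=17  T2=7  T3=2
Turnaround times: T1=17, T2=7, T3=2
Average turnaround = (17+7+2) / 3 = 26/3 = 8.67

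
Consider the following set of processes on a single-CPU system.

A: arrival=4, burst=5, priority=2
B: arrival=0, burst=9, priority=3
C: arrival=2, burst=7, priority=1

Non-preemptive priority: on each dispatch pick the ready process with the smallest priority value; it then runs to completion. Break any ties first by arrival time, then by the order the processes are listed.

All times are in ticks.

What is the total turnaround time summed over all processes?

40

Timeline: | B 0-9 | C 9-16 | A 16-21 |
Completion: A=21  B=9  C=16
Turnaround (C−A): A=17  B=9  C=14
Turnaround = completion − arrival: A=17, B=9, C=14
Total turnaround = 17 + 9 + 14 = 40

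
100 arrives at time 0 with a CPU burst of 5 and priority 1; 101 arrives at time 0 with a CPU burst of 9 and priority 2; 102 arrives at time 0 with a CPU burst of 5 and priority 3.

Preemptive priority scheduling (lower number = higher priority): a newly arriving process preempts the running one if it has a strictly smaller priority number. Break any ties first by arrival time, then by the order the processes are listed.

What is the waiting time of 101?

Timeline: | 100 0-5 | 101 5-14 | 102 14-19 |
Completion: 100=5  101=14  102=19
Turnaround (C−A): 100=5  101=14  102=19
Waiting(101) = turnaround − burst = 14 − 9 = 5

5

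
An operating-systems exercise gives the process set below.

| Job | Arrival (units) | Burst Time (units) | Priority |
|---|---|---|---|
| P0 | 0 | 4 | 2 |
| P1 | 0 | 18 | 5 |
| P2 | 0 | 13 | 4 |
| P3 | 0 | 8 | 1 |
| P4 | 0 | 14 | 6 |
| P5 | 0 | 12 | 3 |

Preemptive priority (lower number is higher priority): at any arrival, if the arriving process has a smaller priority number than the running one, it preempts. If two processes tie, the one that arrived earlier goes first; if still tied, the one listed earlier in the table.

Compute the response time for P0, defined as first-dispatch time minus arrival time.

Timeline: | P3 0-8 | P0 8-12 | P5 12-24 | P2 24-37 | P1 37-55 | P4 55-69 |
Completion: P0=12  P1=55  P2=37  P3=8  P4=69  P5=24
Turnaround (C−A): P0=12  P1=55  P2=37  P3=8  P4=69  P5=24
Response(P0) = first start − arrival = 8 − 0 = 8

8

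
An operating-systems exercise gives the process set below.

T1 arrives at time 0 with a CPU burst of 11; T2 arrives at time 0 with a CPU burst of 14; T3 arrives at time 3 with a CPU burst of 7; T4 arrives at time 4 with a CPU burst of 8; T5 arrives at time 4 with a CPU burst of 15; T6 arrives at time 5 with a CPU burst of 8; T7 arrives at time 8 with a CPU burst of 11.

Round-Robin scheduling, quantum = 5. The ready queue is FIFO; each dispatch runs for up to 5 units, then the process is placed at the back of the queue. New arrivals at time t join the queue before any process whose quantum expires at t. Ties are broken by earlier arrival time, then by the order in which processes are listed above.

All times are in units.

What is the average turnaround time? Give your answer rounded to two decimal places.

Schedule: | T1 0-5 | T2 5-10 | T3 10-15 | T4 15-20 | T5 20-25 | T6 25-30 | T1 30-35 | T7 35-40 | T2 40-45 | T3 45-47 | T4 47-50 | T5 50-55 | T6 55-58 | T1 58-59 | T7 59-64 | T2 64-68 | T5 68-73 | T7 73-74 |
Completion: T1=59  T2=68  T3=47  T4=50  T5=73  T6=58  T7=74
Turnaround times: T1=59, T2=68, T3=44, T4=46, T5=69, T6=53, T7=66
Average turnaround = (59+68+44+46+69+53+66) / 7 = 405/7 = 57.86

57.86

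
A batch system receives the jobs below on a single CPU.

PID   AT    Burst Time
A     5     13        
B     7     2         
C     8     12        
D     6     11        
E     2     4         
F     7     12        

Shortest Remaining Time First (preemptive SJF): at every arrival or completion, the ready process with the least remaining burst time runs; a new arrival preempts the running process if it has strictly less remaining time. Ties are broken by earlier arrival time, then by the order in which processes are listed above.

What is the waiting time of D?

2

Schedule: | idle 0-2 | E 2-6 | D 6-7 | B 7-9 | D 9-19 | F 19-31 | C 31-43 | A 43-56 |
Completion: A=56  B=9  C=43  D=19  E=6  F=31
Turnaround (C−A): A=51  B=2  C=35  D=13  E=4  F=24
Waiting(D) = turnaround − burst = 13 − 11 = 2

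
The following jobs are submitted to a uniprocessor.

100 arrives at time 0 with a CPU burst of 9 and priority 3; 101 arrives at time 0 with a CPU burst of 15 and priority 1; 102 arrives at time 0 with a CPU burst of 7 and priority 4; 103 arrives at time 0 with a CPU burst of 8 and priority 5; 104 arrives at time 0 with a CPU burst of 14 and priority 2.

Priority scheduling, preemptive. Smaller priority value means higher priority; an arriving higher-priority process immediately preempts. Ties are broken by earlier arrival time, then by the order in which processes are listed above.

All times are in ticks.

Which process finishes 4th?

Timeline: | 101 0-15 | 104 15-29 | 100 29-38 | 102 38-45 | 103 45-53 |
Completion: 100=38  101=15  102=45  103=53  104=29
Turnaround (C−A): 100=38  101=15  102=45  103=53  104=29
Finish order: 101 → 104 → 100 → 102 → 103

102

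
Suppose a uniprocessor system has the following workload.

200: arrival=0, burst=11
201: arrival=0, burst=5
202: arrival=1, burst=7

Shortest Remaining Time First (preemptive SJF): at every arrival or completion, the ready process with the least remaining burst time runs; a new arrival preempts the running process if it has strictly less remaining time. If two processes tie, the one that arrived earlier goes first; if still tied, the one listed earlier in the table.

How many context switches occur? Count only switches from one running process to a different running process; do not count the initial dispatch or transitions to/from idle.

2

Timeline: | 201 0-5 | 202 5-12 | 200 12-23 |
Completion: 200=23  201=5  202=12
Turnaround (C−A): 200=23  201=5  202=11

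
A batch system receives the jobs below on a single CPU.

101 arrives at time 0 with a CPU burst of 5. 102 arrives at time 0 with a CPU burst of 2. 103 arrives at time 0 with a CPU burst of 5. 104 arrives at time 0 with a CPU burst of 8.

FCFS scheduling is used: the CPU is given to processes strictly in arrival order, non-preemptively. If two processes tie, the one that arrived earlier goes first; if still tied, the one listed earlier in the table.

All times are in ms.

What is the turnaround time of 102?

7

Timeline: | 101 0-5 | 102 5-7 | 103 7-12 | 104 12-20 |
Completion: 101=5  102=7  103=12  104=20
Turnaround(102) = completion − arrival = 7 − 0 = 7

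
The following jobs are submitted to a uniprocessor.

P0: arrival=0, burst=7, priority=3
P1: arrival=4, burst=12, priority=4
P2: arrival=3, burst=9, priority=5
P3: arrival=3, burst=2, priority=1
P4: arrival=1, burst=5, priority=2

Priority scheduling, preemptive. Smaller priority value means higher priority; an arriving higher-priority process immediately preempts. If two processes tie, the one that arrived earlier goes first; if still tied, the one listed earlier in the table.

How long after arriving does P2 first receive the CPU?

Timeline: | P0 0-1 | P4 1-3 | P3 3-5 | P4 5-8 | P0 8-14 | P1 14-26 | P2 26-35 |
Completion: P0=14  P1=26  P2=35  P3=5  P4=8
Turnaround (C−A): P0=14  P1=22  P2=32  P3=2  P4=7
Response(P2) = first start − arrival = 26 − 3 = 23

23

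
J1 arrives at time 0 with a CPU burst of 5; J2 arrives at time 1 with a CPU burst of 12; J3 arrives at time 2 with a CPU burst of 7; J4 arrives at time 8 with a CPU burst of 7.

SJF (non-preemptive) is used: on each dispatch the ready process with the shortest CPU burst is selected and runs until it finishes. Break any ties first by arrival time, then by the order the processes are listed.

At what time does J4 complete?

19

Schedule: | J1 0-5 | J3 5-12 | J4 12-19 | J2 19-31 |
Completion: J1=5  J2=31  J3=12  J4=19
Turnaround (C−A): J1=5  J2=30  J3=10  J4=11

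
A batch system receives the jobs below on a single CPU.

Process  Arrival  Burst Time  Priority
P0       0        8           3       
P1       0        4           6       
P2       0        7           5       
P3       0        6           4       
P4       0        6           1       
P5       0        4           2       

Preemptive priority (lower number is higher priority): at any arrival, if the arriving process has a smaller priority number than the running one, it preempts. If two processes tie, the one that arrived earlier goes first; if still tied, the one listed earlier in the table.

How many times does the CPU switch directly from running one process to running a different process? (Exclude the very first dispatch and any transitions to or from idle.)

5

Timeline: | P4 0-6 | P5 6-10 | P0 10-18 | P3 18-24 | P2 24-31 | P1 31-35 |
Completion: P0=18  P1=35  P2=31  P3=24  P4=6  P5=10
Turnaround (C−A): P0=18  P1=35  P2=31  P3=24  P4=6  P5=10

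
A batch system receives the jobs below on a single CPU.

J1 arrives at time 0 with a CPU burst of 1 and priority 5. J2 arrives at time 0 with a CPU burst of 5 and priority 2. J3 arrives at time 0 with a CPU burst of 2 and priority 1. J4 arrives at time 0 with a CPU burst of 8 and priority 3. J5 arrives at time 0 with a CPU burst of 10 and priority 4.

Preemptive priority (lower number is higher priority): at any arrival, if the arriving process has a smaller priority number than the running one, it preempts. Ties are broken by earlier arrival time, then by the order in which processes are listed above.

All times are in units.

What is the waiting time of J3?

Schedule: | J3 0-2 | J2 2-7 | J4 7-15 | J5 15-25 | J1 25-26 |
Completion: J1=26  J2=7  J3=2  J4=15  J5=25
Turnaround (C−A): J1=26  J2=7  J3=2  J4=15  J5=25
Waiting(J3) = turnaround − burst = 2 − 2 = 0

0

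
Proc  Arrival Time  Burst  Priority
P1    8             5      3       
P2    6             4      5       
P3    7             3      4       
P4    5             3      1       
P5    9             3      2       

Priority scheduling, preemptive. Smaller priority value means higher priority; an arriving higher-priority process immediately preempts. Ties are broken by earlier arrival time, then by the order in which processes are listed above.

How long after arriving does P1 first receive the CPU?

Schedule: | idle 0-5 | P4 5-8 | P1 8-9 | P5 9-12 | P1 12-16 | P3 16-19 | P2 19-23 |
Completion: P1=16  P2=23  P3=19  P4=8  P5=12
Response(P1) = first start − arrival = 8 − 8 = 0

0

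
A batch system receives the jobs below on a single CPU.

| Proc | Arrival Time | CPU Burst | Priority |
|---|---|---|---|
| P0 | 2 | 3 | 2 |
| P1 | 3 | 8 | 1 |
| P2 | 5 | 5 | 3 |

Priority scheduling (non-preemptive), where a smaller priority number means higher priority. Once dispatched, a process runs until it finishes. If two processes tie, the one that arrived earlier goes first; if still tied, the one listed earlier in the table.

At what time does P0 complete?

Timeline: | idle 0-2 | P0 2-5 | P1 5-13 | P2 13-18 |
Completion: P0=5  P1=13  P2=18
Turnaround (C−A): P0=3  P1=10  P2=13

5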